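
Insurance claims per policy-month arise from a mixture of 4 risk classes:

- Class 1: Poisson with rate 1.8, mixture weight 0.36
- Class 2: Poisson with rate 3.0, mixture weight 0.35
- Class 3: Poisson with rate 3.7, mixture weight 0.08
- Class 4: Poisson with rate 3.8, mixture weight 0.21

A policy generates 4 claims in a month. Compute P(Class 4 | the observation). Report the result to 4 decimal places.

0.2893

By Bayes' theorem, P(k | x) = π_k f_k(x) / Σ_j π_j f_j(x).
Evaluate each component's likelihood at the observed value:
  f_1 = e^(−1.8)·1.8^4/4! = 0.0723017
  f_2 = e^(−3.0)·3.0^4/4! = 0.168031
  f_3 = e^(−3.7)·3.7^4/4! = 0.193066
  f_4 = e^(−3.8)·3.8^4/4! = 0.194359
Multiply by the mixture weights:
  π_1·f_1 = 0.36 × 0.0723017 = 0.0260286
  π_2·f_2 = 0.35 × 0.168031 = 0.058811
  π_3·f_3 = 0.08 × 0.193066 = 0.0154453
  π_4·f_4 = 0.21 × 0.194359 = 0.0408153
Normaliser: 0.0260286 + 0.058811 + 0.0154453 + 0.0408153 = 0.1411
Responsibility of Class 4: 0.0408153 / 0.1411 ≈ 0.2893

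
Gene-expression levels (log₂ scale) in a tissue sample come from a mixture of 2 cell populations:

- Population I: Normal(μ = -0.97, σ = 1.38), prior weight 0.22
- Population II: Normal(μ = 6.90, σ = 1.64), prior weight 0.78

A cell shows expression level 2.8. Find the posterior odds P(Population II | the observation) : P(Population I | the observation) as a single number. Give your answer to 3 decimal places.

Since P(k|x) ∝ w_k f_k(x), the posterior odds are w_i f_i(x) / (w_j f_j(x)).
Component likelihoods at x = 2.8:
  p_I = (1/(1.38·√(2π)))·exp(−(2.8−-0.97)²/(2·1.38²)) = 0.289089·exp(-3.73160) = 0.006925
  p_II = (1/(1.64·√(2π)))·exp(−(2.8−6.90)²/(2·1.64²)) = 0.243257·exp(-3.12500) = 0.010688
0.00833663 / 0.0015235 ≈ 5.472

5.472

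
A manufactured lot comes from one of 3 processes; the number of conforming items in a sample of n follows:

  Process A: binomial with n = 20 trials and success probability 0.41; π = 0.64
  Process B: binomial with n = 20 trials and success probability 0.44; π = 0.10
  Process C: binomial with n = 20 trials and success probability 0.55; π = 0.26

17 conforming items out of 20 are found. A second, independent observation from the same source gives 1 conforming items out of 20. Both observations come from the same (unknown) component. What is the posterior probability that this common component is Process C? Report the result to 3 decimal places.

Posterior ∝ prior × likelihood, so P(k | x) ∝ P(Z=k) f_k(x); normalise over all components.
Since both observations come from the same component, the likelihood for component k is f_k(x₁)·f_k(x₂).
  f_A = [6.12049e-05] × [0.00036308] = 2.22223e-08
  f_B = [0.000173846] × [0.000144562] = 2.51316e-08
  f_C = [0.00400597] × [2.8342e-06] = 1.13537e-08
Multiply by the mixture weights:
  P(Z=A)·f_A = 0.64 × 2.22223e-08 = 1.42223e-08
  P(Z=B)·f_B = 0.10 × 2.51316e-08 = 2.51316e-09
  P(Z=C)·f_C = 0.26 × 1.13537e-08 = 2.95197e-09
Marginal: 1.42223e-08 + 2.51316e-09 + 2.95197e-09 = 1.96874e-08
P(Process C | data) = 2.95197e-09 / 1.96874e-08 ≈ 0.150

0.150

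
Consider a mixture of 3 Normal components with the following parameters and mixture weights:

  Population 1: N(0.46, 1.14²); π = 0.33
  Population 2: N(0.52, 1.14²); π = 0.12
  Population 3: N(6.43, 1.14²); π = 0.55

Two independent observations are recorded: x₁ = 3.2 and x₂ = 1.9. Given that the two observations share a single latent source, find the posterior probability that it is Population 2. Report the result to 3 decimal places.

Posterior ∝ prior × likelihood, so P(k | x) ∝ P(Z=k) f_k(x); normalise over all components.
Since both observations come from the same component, the likelihood for component k is f_k(x₁)·f_k(x₂).
  p_1 = [(1/(1.14·√(2π)))·exp(−(3.2−0.46)²/(2·1.14²)) = 0.349949·exp(-2.88843) = 0.0194795] × [0.157591] = 0.00306979
  p_2 = [(1/(1.14·√(2π)))·exp(−(3.2−0.52)²/(2·1.14²)) = 0.349949·exp(-2.76331) = 0.0220757] × [0.168191] = 0.00371294
  p_3 = [(1/(1.14·√(2π)))·exp(−(3.2−6.43)²/(2·1.14²)) = 0.349949·exp(-4.01389) = 0.00632114] × [0.000130381] = 8.24156e-07
Prior × likelihood for each component:
  P(Z=1)·p_1 = 0.33 × 0.00306979 = 0.00101303
  P(Z=2)·p_2 = 0.12 × 0.00371294 = 0.000445552
  P(Z=3)·p_3 = 0.55 × 8.24156e-07 = 4.53286e-07
Denominator: 0.00101303 + 0.000445552 + 4.53286e-07 = 0.00145904
So the posterior for Population 2 is 0.000445552 / 0.00145904 ≈ 0.305.

0.305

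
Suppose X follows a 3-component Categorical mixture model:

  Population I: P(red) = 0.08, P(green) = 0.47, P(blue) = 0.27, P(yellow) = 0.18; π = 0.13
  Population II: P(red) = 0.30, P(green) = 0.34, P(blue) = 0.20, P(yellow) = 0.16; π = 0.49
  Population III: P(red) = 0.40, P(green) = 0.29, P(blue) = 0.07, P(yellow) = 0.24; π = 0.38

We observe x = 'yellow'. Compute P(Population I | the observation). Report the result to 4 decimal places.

Posterior ∝ prior × likelihood, so P(k | x) ∝ w_k f_k(x); normalise over all components.
Evaluate each component's likelihood at the observed value:
  L_I = 0.18
  L_II = 0.16
  L_III = 0.24
Unnormalised posteriors:
  w_I·L_I = 0.13 × 0.18 = 0.0234
  w_II·L_II = 0.49 × 0.16 = 0.0784
  w_III·L_III = 0.38 × 0.24 = 0.0912
Denominator: 0.0234 + 0.0784 + 0.0912 = 0.193
Responsibility of Population I: 0.0234 / 0.193 ≈ 0.1212

0.1212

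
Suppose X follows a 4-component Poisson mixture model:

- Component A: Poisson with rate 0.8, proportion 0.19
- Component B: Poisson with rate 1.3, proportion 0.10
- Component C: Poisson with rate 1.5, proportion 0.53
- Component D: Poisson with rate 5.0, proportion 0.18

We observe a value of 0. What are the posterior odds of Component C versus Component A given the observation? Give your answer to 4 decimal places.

1.3852

The posterior odds equal the prior odds times the likelihood ratio: (π_i/π_j)·(f_i(x)/f_j(x)).
Component likelihoods at x = 0:
  f_A = 0.449329
  f_B = 0.272532
  f_C = 0.22313
  f_D = 0.00673795
Posterior odds = (π_C·f_C) / (π_A·f_A) = (0.53·0.22313) / (0.19·0.449329) = 0.118259 / 0.0853725 ≈ 1.3852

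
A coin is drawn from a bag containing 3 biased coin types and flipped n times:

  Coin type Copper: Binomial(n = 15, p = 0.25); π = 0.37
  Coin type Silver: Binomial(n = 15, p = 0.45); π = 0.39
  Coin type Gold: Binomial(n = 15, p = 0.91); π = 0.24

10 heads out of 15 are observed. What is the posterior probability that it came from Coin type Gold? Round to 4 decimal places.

Posterior ∝ prior × likelihood, so P(k | x) ∝ w_k f_k(x); normalise over all components.
Binomial probabilities:
  L_Copper = C(15,10)·0.25^10·0.75^5 = 3003·9.53674e-07·0.237305 = 0.000679613
  L_Silver = C(15,10)·0.45^10·0.55^5 = 3003·0.000340506·0.0503284 = 0.0514629
  L_Gold = C(15,10)·0.91^10·0.09^5 = 3003·0.389416·5.9049e-06 = 0.00690529
Weight by the priors:
  w_Copper·L_Copper = 0.37 × 0.000679613 = 0.000251457
  w_Silver·L_Silver = 0.39 × 0.0514629 = 0.0200705
  w_Gold·L_Gold = 0.24 × 0.00690529 = 0.00165727
Denominator: 0.000251457 + 0.0200705 + 0.00165727 = 0.0219792
P(Coin type Gold | 10 heads out of 15) = 0.00165727 / 0.0219792 ≈ 0.0754

0.0754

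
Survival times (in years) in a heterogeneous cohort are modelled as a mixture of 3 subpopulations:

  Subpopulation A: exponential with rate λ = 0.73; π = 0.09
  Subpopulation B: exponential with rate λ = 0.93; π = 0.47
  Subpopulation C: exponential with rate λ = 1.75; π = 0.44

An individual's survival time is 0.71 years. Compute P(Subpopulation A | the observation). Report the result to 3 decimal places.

0.080

By Bayes' theorem, P(k | x) = w_k f_k(x) / Σ_j w_j f_j(x).
Evaluate each component's likelihood at the observed value:
  p_A = 0.73·e^(−0.73·0.71) = 0.73·e^(−0.5183) = 0.434738
  p_B = 0.93·e^(−0.93·0.71) = 0.93·e^(−0.6603) = 0.480528
  p_C = 1.75·e^(−1.75·0.71) = 1.75·e^(−1.2425) = 0.505158
Prior × likelihood for each component:
  w_A·p_A = 0.09 × 0.434738 = 0.0391265
  w_B·p_B = 0.47 × 0.480528 = 0.225848
  w_C·p_C = 0.44 × 0.505158 = 0.222269
Sum: 0.0391265 + 0.225848 + 0.222269 = 0.487244
Responsibility of Subpopulation A: 0.0391265 / 0.487244 ≈ 0.080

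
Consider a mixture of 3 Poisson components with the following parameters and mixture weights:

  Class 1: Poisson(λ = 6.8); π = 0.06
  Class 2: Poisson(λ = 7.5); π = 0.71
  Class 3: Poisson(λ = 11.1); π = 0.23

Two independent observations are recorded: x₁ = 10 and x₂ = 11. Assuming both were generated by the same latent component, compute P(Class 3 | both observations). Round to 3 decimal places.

P(component k | x) = π_k·f_k(x) / marginal(x), where marginal(x) = Σ_j π_j·f_j(x).
Since both observations come from the same component, the likelihood for component k is f_k(x₁)·f_k(x₂).
  f_1 = [e^(−6.8)·6.8^10/10! = 0.0648819] × [0.0401088] = 0.00260234
  f_2 = [e^(−7.5)·7.5^10/10! = 0.0858304] × [0.0585207] = 0.00502285
  f_3 = [e^(−11.1)·11.1^10/10! = 0.118249] × [0.119324] = 0.01411
Unnormalised posteriors:
  π_1·f_1 = 0.06 × 0.00260234 = 0.00015614
  π_2·f_2 = 0.71 × 0.00502285 = 0.00356623
  π_3·f_3 = 0.23 × 0.01411 = 0.00324529
Sum: 0.00015614 + 0.00356623 + 0.00324529 = 0.00696766
P(Class 3 | x₁, x₂) ≈ 0.466

0.466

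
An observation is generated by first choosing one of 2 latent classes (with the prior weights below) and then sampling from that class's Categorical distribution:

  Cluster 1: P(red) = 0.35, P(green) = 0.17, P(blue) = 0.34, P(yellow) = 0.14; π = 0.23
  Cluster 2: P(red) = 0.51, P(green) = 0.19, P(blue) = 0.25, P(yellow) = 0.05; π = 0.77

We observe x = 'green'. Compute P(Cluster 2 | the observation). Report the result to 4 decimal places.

0.7891

Apply Bayes' rule: the posterior for each component is proportional to its prior times its likelihood at x.
Categorical probabilities:
  L_1 = P(green | comp) = 0.17
  L_2 = P(green | comp) = 0.19
Weight by the priors:
  w_1·L_1 = 0.23 × 0.17 = 0.0391
  w_2·L_2 = 0.77 × 0.19 = 0.1463
Denominator: 0.0391 + 0.1463 = 0.1854
P(Cluster 2 | 'green') ≈ 0.7891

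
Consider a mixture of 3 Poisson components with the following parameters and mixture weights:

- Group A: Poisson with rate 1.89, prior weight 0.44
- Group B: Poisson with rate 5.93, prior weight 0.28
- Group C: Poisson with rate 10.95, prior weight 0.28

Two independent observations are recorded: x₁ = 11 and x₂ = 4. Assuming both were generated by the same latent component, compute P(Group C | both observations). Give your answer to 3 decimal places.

Posterior ∝ prior × likelihood, so P(k | x) ∝ π_k f_k(x); normalise over all components.
Since both observations come from the same component, the likelihood for component k is f_k(x₁)·f_k(x₂).
  f_A = [4.16014e-06] × [0.0803192] = 3.34139e-07
  f_B = [0.0212363] × [0.136975] = 0.00290885
  f_C = [0.119364] × [0.0105177] = 0.00125544
Prior × likelihood for each component:
  π_A·f_A = 0.44 × 3.34139e-07 = 1.47021e-07
  π_B·f_B = 0.28 × 0.00290885 = 0.000814477
  π_C·f_C = 0.28 × 0.00125544 = 0.000351523
Normaliser: 1.47021e-07 + 0.000814477 + 0.000351523 = 0.00116615
P(Group C | x₁,x₂) ≈ 0.301

0.301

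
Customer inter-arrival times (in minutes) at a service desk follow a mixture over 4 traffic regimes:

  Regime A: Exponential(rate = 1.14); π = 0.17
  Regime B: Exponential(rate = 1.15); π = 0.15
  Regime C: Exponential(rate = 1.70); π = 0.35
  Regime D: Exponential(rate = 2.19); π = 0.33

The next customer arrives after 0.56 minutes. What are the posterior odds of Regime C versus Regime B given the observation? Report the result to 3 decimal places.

2.535

Since P(k|x) ∝ π_k f_k(x), the posterior odds are π_i f_i(x) / (π_j f_j(x)).
Evaluate each component's likelihood at the observed value:
  L_A = 0.602076
  L_B = 0.603966
  L_C = 0.656146
  L_D = 0.642429
Odds = (0.35/0.15) × (0.656146/0.603966) = 2.33333 × 1.0864 ≈ 2.535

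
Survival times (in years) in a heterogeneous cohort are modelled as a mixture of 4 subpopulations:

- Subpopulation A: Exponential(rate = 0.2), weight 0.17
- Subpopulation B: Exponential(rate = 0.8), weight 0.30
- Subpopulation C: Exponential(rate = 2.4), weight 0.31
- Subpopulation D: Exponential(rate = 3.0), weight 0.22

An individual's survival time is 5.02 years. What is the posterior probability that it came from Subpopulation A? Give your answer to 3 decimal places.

0.742

The responsibility of component k is π_k f_k(x) divided by Σ_j π_j f_j(x).
Component likelihoods at x = 5.02 years:
  p_A = 0.2·e^(−0.2·5.02) = 0.2·e^(−1.0040) = 0.0732822
  p_B = 0.8·e^(−0.8·5.02) = 0.8·e^(−4.0160) = 0.0144199
  p_C = 2.4·e^(−2.4·5.02) = 2.4·e^(−12.0480) = 1.4055e-05
  p_D = 3.0·e^(−3.0·5.02) = 3.0·e^(−15.0600) = 8.64264e-07
Weight by the priors:
  π_A·p_A = 0.17 × 0.0732822 = 0.012458
  π_B·p_B = 0.30 × 0.0144199 = 0.00432598
  π_C·p_C = 0.31 × 1.4055e-05 = 4.35705e-06
  π_D·p_D = 0.22 × 8.64264e-07 = 1.90138e-07
Sum: 0.012458 + 0.00432598 + 4.35705e-06 + 1.90138e-07 = 0.0167885
P(Subpopulation A | the observation) ≈ 0.742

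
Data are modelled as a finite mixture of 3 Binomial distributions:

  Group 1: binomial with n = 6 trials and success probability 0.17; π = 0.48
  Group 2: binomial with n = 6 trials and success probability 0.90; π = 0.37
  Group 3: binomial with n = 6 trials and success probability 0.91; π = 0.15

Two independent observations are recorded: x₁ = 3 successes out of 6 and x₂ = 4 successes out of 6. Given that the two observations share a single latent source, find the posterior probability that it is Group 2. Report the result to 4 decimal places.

0.5893

The responsibility of component k is π_k f_k(x) divided by Σ_j π_j f_j(x).
Since both observations come from the same component, the likelihood for component k is f_k(x₁)·f_k(x₂).
  f_1 = [C(6,3)·0.17^3·0.83^3 = 20·0.004913·0.571787 = 0.0561838] × [0.00863064] = 0.000484902
  f_2 = [C(6,3)·0.90^3·0.10^3 = 20·0.729·0.001 = 0.01458] × [0.098415] = 0.00143489
  f_3 = [C(6,3)·0.91^3·0.09^3 = 20·0.753571·0.000729 = 0.0109871] × [0.0833186] = 0.000915427
Weight by the priors:
  π_1·f_1 = 0.48 × 0.000484902 = 0.000232753
  π_2·f_2 = 0.37 × 0.00143489 = 0.00053091
  π_3·f_3 = 0.15 × 0.000915427 = 0.000137314
Evidence: 0.000232753 + 0.00053091 + 0.000137314 = 0.000900977
So the posterior for Group 2 is 0.00053091 / 0.000900977 ≈ 0.5893.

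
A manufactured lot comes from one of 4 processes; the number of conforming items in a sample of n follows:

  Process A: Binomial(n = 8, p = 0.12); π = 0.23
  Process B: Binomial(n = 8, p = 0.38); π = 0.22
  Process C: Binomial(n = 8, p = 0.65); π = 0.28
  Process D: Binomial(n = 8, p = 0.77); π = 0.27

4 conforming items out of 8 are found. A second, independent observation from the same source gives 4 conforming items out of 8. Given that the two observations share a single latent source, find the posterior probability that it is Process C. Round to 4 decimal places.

The responsibility of component k is w_k f_k(x) divided by Σ_j w_j f_j(x).
Since both observations come from the same component, the likelihood for component k is f_k(x₁)·f_k(x₂).
  f_A = [C(8,4)·0.12^4·0.88^4 = 70·0.00020736·0.599695 = 0.0087047] × [0.0087047] = 7.57718e-05
  f_B = [C(8,4)·0.38^4·0.62^4 = 70·0.0208514·0.147763 = 0.215675] × [0.215675] = 0.0465156
  f_C = [C(8,4)·0.65^4·0.35^4 = 70·0.178506·0.0150062 = 0.18751] × [0.18751] = 0.0351599
  f_D = [C(8,4)·0.77^4·0.23^4 = 70·0.35153·0.00279841 = 0.0688608] × [0.0688608] = 0.00474181
Unnormalised posteriors:
  w_A·f_A = 0.23 × 7.57718e-05 = 1.74275e-05
  w_B·f_B = 0.22 × 0.0465156 = 0.0102334
  w_C·f_C = 0.28 × 0.0351599 = 0.00984476
  w_D·f_D = 0.27 × 0.00474181 = 0.00128029
Marginal: 1.74275e-05 + 0.0102334 + 0.00984476 + 0.00128029 = 0.0213759
So the posterior for Process C is 0.00984476 / 0.0213759 ≈ 0.4606.

0.4606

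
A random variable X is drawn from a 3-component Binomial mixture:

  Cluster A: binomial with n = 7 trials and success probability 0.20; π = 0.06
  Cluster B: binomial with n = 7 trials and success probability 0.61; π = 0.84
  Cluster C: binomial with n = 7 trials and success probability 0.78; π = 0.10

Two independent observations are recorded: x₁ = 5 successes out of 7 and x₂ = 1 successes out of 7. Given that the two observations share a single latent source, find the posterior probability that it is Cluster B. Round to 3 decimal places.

0.968

The responsibility of component k is π_k f_k(x) divided by Σ_j π_j f_j(x).
Since both observations come from the same component, the likelihood for component k is f_k(x₁)·f_k(x₂).
  p_A = [C(7,5)·0.20^5·0.80^2 = 21·0.00032·0.64 = 0.0043008] × [0.367002] = 0.0015784
  p_B = [C(7,5)·0.61^5·0.39^2 = 21·0.0844596·0.1521 = 0.269773] × [0.015025] = 0.00405334
  p_C = [C(7,5)·0.78^5·0.22^2 = 21·0.288717·0.0484 = 0.293452] × [0.000619054] = 0.000181663
Unnormalised posteriors:
  π_A·p_A = 0.06 × 0.0015784 = 9.4704e-05
  π_B·p_B = 0.84 × 0.00405334 = 0.00340481
  π_C·p_C = 0.10 × 0.000181663 = 1.81663e-05
Denominator: 9.4704e-05 + 0.00340481 + 1.81663e-05 = 0.00351768
Responsibility of Cluster B: 0.00340481 / 0.00351768 ≈ 0.968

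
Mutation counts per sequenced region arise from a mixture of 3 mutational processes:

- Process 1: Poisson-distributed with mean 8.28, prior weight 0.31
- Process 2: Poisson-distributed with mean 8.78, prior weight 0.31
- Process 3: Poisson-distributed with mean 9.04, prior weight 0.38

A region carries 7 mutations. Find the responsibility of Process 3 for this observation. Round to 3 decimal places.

The responsibility of component k is P(Z=k) f_k(x) divided by Σ_j P(Z=j) f_j(x).
Evaluate each component's likelihood at the observed value:
  p_1 = e^(−8.28)·8.28^7/7! = 0.134222
  p_2 = e^(−8.78)·8.78^7/7! = 0.122723
  p_3 = e^(−9.04)·9.04^7/7! = 0.116072
Weight by the priors:
  P(Z=1)·p_1 = 0.31 × 0.134222 = 0.0416088
  P(Z=2)·p_2 = 0.31 × 0.122723 = 0.0380441
  P(Z=3)·p_3 = 0.38 × 0.116072 = 0.0441072
Marginal: 0.0416088 + 0.0380441 + 0.0441072 = 0.12376
Responsibility of Process 3: 0.0441072 / 0.12376 ≈ 0.356

0.356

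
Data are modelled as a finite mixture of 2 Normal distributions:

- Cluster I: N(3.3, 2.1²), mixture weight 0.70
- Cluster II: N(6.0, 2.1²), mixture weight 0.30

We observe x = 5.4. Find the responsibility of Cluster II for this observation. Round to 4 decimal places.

0.4042

The responsibility of component k is π_k f_k(x) divided by Σ_j π_j f_j(x).
Component likelihoods at x = 5.4:
  f_I = (1/(2.1·√(2π)))·exp(−(5.4−3.3)²/(2·2.1²)) = 0.189973·exp(-0.50000) = 0.115224
  f_II = (1/(2.1·√(2π)))·exp(−(5.4−6.0)²/(2·2.1²)) = 0.189973·exp(-0.04082) = 0.182375
Prior × likelihood for each component:
  π_I·f_I = 0.70 × 0.115224 = 0.0806569
  π_II·f_II = 0.30 × 0.182375 = 0.0547124
Marginal: 0.0806569 + 0.0547124 = 0.135369
P(Cluster II | 5.4) = 0.0547124 / 0.135369 ≈ 0.4042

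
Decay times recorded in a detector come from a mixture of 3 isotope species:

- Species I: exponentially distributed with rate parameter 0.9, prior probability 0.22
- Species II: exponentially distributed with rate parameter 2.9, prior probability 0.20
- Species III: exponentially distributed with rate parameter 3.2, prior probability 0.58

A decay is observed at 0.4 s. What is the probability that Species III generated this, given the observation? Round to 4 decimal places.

Apply Bayes' rule: the posterior for each component is proportional to its prior times its likelihood at x.
Exponential densities:
  L_I = 0.627909
  L_II = 0.90911
  L_III = 0.889719
Weight by the priors:
  π_I·L_I = 0.22 × 0.627909 = 0.13814
  π_II·L_II = 0.20 × 0.90911 = 0.181822
  π_III·L_III = 0.58 × 0.889719 = 0.516037
Denominator: 0.13814 + 0.181822 + 0.516037 = 0.835999
Responsibility of Species III: 0.516037 / 0.835999 ≈ 0.6173

0.6173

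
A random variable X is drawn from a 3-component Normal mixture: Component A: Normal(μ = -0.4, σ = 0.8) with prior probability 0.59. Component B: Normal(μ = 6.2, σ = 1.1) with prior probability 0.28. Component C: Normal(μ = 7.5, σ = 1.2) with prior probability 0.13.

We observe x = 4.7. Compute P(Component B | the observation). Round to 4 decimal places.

By Bayes' theorem, P(k | x) = P(Z=k) f_k(x) / Σ_j P(Z=j) f_j(x).
Normal densities:
  f_A = (1/(0.8·√(2π)))·exp(−(4.7−-0.4)²/(2·0.8²)) = 0.498678·exp(-20.32031) = 7.4614e-10
  f_B = (1/(1.1·√(2π)))·exp(−(4.7−6.2)²/(2·1.1²)) = 0.362675·exp(-0.92975) = 0.14313
  f_C = (1/(1.2·√(2π)))·exp(−(4.7−7.5)²/(2·1.2²)) = 0.332452·exp(-2.72222) = 0.0218516
Multiply by the mixture weights:
  P(Z=A)·f_A = 0.59 × 7.4614e-10 = 4.40223e-10
  P(Z=B)·f_B = 0.28 × 0.14313 = 0.0400764
  P(Z=C)·f_C = 0.13 × 0.0218516 = 0.0028407
Evidence: 4.40223e-10 + 0.0400764 + 0.0028407 = 0.0429172
P(Component B | x) = 0.0400764 / 0.0429172 ≈ 0.9338

0.9338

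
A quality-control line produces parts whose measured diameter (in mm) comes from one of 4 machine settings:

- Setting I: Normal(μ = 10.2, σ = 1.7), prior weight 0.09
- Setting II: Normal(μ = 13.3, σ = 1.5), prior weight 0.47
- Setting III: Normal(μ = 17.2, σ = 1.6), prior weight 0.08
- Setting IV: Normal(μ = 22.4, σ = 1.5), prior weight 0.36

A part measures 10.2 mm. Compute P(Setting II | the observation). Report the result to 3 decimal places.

P(component k | x) = P(Z=k)·f_k(x) / marginal(x), where marginal(x) = Σ_j P(Z=j)·f_j(x).
Normal densities:
  L_I = 0.234672
  L_II = 0.031431
  L_III = 1.73963e-05
  L_IV = 1.14891e-15
Prior × likelihood for each component:
  P(Z=I)·L_I = 0.09 × 0.234672 = 0.0211205
  P(Z=II)·L_II = 0.47 × 0.031431 = 0.0147726
  P(Z=III)·L_III = 0.08 × 1.73963e-05 = 1.3917e-06
  P(Z=IV)·L_IV = 0.36 × 1.14891e-15 = 4.13609e-16
Marginal: 0.0211205 + 0.0147726 + 1.3917e-06 + 4.13609e-16 = 0.0358945
P(Setting II | x) ≈ 0.412

0.412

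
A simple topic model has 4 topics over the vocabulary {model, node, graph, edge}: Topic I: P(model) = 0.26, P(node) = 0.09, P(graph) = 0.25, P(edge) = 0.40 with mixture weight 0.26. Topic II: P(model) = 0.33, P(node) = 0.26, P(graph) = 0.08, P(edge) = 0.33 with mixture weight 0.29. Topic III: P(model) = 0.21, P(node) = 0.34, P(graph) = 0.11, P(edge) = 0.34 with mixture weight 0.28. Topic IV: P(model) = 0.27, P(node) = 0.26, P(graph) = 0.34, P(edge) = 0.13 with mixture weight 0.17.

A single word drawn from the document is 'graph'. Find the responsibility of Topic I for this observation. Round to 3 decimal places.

0.368

The responsibility of component k is P(Z=k) f_k(x) divided by Σ_j P(Z=j) f_j(x).
Component likelihoods at x = 'graph':
  f_I = 0.25
  f_II = 0.08
  f_III = 0.11
  f_IV = 0.34
Weight by the priors:
  P(Z=I)·f_I = 0.26 × 0.25 = 0.065
  P(Z=II)·f_II = 0.29 × 0.08 = 0.0232
  P(Z=III)·f_III = 0.28 × 0.11 = 0.0308
  P(Z=IV)·f_IV = 0.17 × 0.34 = 0.0578
Evidence: 0.065 + 0.0232 + 0.0308 + 0.0578 = 0.1768
P(Topic I | data) = 0.065 / 0.1768 ≈ 0.368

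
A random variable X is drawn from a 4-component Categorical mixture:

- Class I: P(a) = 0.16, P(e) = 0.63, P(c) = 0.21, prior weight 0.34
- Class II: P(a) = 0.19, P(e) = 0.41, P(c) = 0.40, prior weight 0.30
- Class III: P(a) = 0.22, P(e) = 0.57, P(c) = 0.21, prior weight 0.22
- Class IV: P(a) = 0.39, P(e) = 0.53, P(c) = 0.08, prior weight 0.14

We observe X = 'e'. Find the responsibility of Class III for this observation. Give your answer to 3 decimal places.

Apply Bayes' rule: the posterior for each component is proportional to its prior times its likelihood at x.
Evaluate each component's likelihood at the observed value:
  p_I = P(e | comp) = 0.63
  p_II = P(e | comp) = 0.41
  p_III = P(e | comp) = 0.57
  p_IV = P(e | comp) = 0.53
Multiply by the mixture weights:
  π_I·p_I = 0.34 × 0.63 = 0.2142
  π_II·p_II = 0.30 × 0.41 = 0.123
  π_III·p_III = 0.22 × 0.57 = 0.1254
  π_IV·p_IV = 0.14 × 0.53 = 0.0742
Sum: 0.2142 + 0.123 + 0.1254 + 0.0742 = 0.5368
So the posterior for Class III is 0.1254 / 0.5368 ≈ 0.234.

0.234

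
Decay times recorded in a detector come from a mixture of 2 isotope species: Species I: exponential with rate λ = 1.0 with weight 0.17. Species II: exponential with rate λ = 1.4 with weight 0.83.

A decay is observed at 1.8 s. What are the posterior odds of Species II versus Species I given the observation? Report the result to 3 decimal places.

The posterior odds equal the prior odds times the likelihood ratio: (π_i/π_j)·(f_i(x)/f_j(x)).
Exponential densities:
  f_I = 0.165299
  f_II = 0.112643
Posterior odds = (π_II·f_II) / (π_I·f_I) = (0.83·0.112643) / (0.17·0.165299) = 0.0934941 / 0.0281008 ≈ 3.327

3.327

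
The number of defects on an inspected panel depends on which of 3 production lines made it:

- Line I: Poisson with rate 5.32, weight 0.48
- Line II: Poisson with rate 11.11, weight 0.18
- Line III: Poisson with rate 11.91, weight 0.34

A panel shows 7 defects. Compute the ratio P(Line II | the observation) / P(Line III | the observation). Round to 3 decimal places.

0.724

Only the two components matter; the odds are (π_i f_i(x)) / (π_j f_j(x)).
Poisson probabilities:
  L_I = 0.117086
  L_II = 0.0620235
  L_III = 0.0453424
Odds = (0.18/0.34) × (0.0620235/0.0453424) = 0.529412 × 1.36789 ≈ 0.724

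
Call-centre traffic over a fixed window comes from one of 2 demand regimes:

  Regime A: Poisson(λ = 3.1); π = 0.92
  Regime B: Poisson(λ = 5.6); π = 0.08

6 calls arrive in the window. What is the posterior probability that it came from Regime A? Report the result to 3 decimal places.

0.801

By Bayes' theorem, P(k | x) = π_k f_k(x) / Σ_j π_j f_j(x).
Poisson probabilities:
  L_A = e^(−3.1)·3.1^6/6! = 0.0555296
  L_B = e^(−5.6)·5.6^6/6! = 0.158397
Prior × likelihood for each component:
  π_A·L_A = 0.92 × 0.0555296 = 0.0510873
  π_B·L_B = 0.08 × 0.158397 = 0.0126717
Normaliser: 0.0510873 + 0.0126717 = 0.063759
P(Regime A | x) ≈ 0.801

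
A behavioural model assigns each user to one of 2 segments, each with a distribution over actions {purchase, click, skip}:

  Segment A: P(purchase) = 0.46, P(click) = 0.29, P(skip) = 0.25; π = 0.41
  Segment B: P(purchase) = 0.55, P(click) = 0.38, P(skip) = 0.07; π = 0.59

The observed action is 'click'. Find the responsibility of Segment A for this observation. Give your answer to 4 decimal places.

The responsibility of component k is π_k f_k(x) divided by Σ_j π_j f_j(x).
Categorical probabilities:
  p_A = P(click | comp) = 0.29
  p_B = P(click | comp) = 0.38
Weight by the priors:
  π_A·p_A = 0.41 × 0.29 = 0.1189
  π_B·p_B = 0.59 × 0.38 = 0.2242
Normaliser: 0.1189 + 0.2242 = 0.3431
So the posterior for Segment A is 0.1189 / 0.3431 ≈ 0.3465.

0.3465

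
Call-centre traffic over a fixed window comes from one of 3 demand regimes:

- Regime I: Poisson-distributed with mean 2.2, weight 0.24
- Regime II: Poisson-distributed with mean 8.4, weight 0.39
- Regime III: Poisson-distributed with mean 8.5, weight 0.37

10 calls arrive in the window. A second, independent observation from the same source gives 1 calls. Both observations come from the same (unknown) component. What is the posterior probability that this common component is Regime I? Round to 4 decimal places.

P(component k | x) = π_k·f_k(x) / marginal(x), where marginal(x) = Σ_j π_j·f_j(x).
Since both observations come from the same component, the likelihood for component k is f_k(x₁)·f_k(x₂).
  L_I = [e^(−2.2)·2.2^10/10! = 8.10991e-05] × [0.243767] = 1.97693e-05
  L_II = [e^(−8.4)·8.4^10/10! = 0.108382] × [0.00188889] = 0.000204721
  L_III = [e^(−8.5)·8.5^10/10! = 0.110388] × [0.00172948] = 0.000190915
Unnormalised posteriors:
  π_I·L_I = 0.24 × 1.97693e-05 = 4.74463e-06
  π_II·L_II = 0.39 × 0.000204721 = 7.98411e-05
  π_III·L_III = 0.37 × 0.000190915 = 7.06384e-05
Sum: 4.74463e-06 + 7.98411e-05 + 7.06384e-05 = 0.000155224
P(Regime I | data) ≈ 0.0306

0.0306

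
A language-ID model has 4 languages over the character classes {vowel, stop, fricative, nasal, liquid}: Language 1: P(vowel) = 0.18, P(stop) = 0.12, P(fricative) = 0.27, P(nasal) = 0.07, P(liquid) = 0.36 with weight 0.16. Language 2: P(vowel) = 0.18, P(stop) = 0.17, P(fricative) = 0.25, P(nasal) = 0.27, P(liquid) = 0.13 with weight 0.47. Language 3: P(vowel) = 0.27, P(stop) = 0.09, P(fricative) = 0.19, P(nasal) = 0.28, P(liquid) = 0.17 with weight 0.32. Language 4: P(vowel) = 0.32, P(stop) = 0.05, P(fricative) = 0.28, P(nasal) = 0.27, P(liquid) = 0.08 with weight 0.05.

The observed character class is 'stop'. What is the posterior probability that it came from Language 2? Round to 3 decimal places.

0.613

The responsibility of component k is P(Z=k) f_k(x) divided by Σ_j P(Z=j) f_j(x).
Categorical probabilities:
  f_1 = P(stop | comp) = 0.12
  f_2 = P(stop | comp) = 0.17
  f_3 = P(stop | comp) = 0.09
  f_4 = P(stop | comp) = 0.05
Prior × likelihood for each component:
  P(Z=1)·f_1 = 0.16 × 0.12 = 0.0192
  P(Z=2)·f_2 = 0.47 × 0.17 = 0.0799
  P(Z=3)·f_3 = 0.32 × 0.09 = 0.0288
  P(Z=4)·f_4 = 0.05 × 0.05 = 0.0025
Marginal: 0.0192 + 0.0799 + 0.0288 + 0.0025 = 0.1304
Responsibility of Language 2: 0.0799 / 0.1304 ≈ 0.613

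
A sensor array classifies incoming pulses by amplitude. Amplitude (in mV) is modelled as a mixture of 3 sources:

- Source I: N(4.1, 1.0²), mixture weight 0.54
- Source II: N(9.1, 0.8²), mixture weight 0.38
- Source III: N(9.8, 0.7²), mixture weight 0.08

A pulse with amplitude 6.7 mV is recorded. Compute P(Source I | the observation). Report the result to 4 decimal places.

Posterior ∝ prior × likelihood, so P(k | x) ∝ π_k f_k(x); normalise over all components.
Component likelihoods at x = 6.7 mV:
  p_I = 0.013583
  p_II = 0.00553981
  p_III = 3.14099e-05
Prior × likelihood for each component:
  π_I·p_I = 0.54 × 0.013583 = 0.0073348
  π_II·p_II = 0.38 × 0.00553981 = 0.00210513
  π_III·p_III = 0.08 × 3.14099e-05 = 2.5128e-06
Evidence: 0.0073348 + 0.00210513 + 2.5128e-06 = 0.00944244
P(Source I | x) ≈ 0.7768

0.7768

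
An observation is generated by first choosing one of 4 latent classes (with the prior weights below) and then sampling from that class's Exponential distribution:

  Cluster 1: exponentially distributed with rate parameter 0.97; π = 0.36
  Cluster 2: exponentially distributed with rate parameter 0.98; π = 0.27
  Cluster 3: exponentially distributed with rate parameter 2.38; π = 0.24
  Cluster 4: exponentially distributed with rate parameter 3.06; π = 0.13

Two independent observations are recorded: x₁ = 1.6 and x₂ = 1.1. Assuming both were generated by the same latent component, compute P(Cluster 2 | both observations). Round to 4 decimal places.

0.4034

The responsibility of component k is w_k f_k(x) divided by Σ_j w_j f_j(x).
Since both observations come from the same component, the likelihood for component k is f_k(x₁)·f_k(x₂).
  p_1 = [0.97·e^(−0.97·1.6) = 0.97·e^(−1.5520) = 0.205469] × [0.333718] = 0.0685687
  p_2 = [0.98·e^(−0.98·1.6) = 0.98·e^(−1.5680) = 0.204292] × [0.33347] = 0.0681254
  p_3 = [2.38·e^(−2.38·1.6) = 2.38·e^(−3.8080) = 0.0528182] × [0.173618] = 0.00917017
  p_4 = [3.06·e^(−3.06·1.6) = 3.06·e^(−4.8960) = 0.0228779] × [0.105654] = 0.00241714
Unnormalised posteriors:
  w_1·p_1 = 0.36 × 0.0685687 = 0.0246847
  w_2·p_2 = 0.27 × 0.0681254 = 0.0183939
  w_3·p_3 = 0.24 × 0.00917017 = 0.00220084
  w_4·p_4 = 0.13 × 0.00241714 = 0.000314228
Marginal: 0.0246847 + 0.0183939 + 0.00220084 + 0.000314228 = 0.0455937
Responsibility of Cluster 2: 0.0183939 / 0.0455937 ≈ 0.4034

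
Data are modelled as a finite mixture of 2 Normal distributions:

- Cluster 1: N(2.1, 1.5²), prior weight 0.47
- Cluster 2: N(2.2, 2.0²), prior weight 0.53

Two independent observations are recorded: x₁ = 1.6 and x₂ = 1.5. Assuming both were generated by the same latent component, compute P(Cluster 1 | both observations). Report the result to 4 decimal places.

Apply Bayes' rule: the posterior for each component is proportional to its prior times its likelihood at x.
Since both observations come from the same component, the likelihood for component k is f_k(x₁)·f_k(x₂).
  L_1 = [0.251589] × [0.245513] = 0.0617684
  L_2 = [0.190694] × [0.18762] = 0.035778
Prior × likelihood for each component:
  π_1·L_1 = 0.47 × 0.0617684 = 0.0290312
  π_2·L_2 = 0.53 × 0.035778 = 0.0189624
Evidence: 0.0290312 + 0.0189624 = 0.0479935
Responsibility of Cluster 1: 0.0290312 / 0.0479935 ≈ 0.6049

0.6049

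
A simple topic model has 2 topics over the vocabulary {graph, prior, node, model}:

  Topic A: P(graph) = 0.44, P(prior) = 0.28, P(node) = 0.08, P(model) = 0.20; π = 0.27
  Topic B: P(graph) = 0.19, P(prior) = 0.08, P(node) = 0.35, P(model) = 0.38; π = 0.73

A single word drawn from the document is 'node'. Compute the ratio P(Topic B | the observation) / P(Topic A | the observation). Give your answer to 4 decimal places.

11.8287

Since P(k|x) ∝ π_k f_k(x), the posterior odds are π_i f_i(x) / (π_j f_j(x)).
Evaluate each component's likelihood at the observed value:
  p_A = 0.08
  p_B = 0.35
Odds = (0.73/0.27) × (0.35/0.08) = 2.7037 × 4.375 ≈ 11.8287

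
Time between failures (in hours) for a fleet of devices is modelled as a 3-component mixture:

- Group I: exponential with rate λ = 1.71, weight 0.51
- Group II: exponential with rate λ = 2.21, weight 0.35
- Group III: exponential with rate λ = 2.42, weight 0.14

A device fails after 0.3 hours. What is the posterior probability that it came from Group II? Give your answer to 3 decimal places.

0.367

Posterior ∝ prior × likelihood, so P(k | x) ∝ P(Z=k) f_k(x); normalise over all components.
Exponential densities:
  L_I = 1.71·e^(−1.71·0.3) = 1.71·e^(−0.5130) = 1.02377
  L_II = 2.21·e^(−2.21·0.3) = 2.21·e^(−0.6630) = 1.13882
  L_III = 2.42·e^(−2.42·0.3) = 2.42·e^(−0.7260) = 1.17089
Prior × likelihood for each component:
  P(Z=I)·L_I = 0.51 × 1.02377 = 0.522123
  P(Z=II)·L_II = 0.35 × 1.13882 = 0.398587
  P(Z=III)·L_III = 0.14 × 1.17089 = 0.163925
Evidence: 0.522123 + 0.398587 + 0.163925 = 1.08464
P(Group II | x) = 0.398587 / 1.08464 ≈ 0.367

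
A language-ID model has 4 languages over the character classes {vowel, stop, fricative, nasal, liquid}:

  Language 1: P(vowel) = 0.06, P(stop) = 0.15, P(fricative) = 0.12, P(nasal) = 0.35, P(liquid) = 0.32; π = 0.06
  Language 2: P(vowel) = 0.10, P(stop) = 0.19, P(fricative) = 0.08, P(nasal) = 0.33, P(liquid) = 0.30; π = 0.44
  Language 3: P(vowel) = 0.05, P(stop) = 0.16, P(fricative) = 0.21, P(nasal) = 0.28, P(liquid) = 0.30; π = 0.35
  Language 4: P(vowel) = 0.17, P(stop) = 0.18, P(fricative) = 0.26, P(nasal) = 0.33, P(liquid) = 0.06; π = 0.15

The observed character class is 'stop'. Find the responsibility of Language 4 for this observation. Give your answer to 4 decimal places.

P(component k | x) = w_k·f_k(x) / marginal(x), where marginal(x) = Σ_j w_j·f_j(x).
Evaluate each component's likelihood at the observed value:
  f_1 = 0.15
  f_2 = 0.19
  f_3 = 0.16
  f_4 = 0.18
Prior × likelihood for each component:
  w_1·f_1 = 0.06 × 0.15 = 0.009
  w_2·f_2 = 0.44 × 0.19 = 0.0836
  w_3·f_3 = 0.35 × 0.16 = 0.056
  w_4·f_4 = 0.15 × 0.18 = 0.027
Marginal: 0.009 + 0.0836 + 0.056 + 0.027 = 0.1756
So the posterior for Language 4 is 0.027 / 0.1756 ≈ 0.1538.

0.1538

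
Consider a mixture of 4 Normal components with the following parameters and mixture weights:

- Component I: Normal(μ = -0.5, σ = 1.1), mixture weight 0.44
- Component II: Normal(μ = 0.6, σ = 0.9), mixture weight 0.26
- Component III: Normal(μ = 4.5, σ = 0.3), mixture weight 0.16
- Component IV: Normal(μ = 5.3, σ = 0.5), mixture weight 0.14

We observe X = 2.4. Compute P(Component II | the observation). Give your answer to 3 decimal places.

Posterior ∝ prior × likelihood, so P(k | x) ∝ π_k f_k(x); normalise over all components.
Normal densities:
  p_I = 0.0112268
  p_II = 0.05999
  p_III = 3.04491e-11
  p_IV = 3.95464e-08
Weight by the priors:
  π_I·p_I = 0.44 × 0.0112268 = 0.00493977
  π_II·p_II = 0.26 × 0.05999 = 0.0155974
  π_III·p_III = 0.16 × 3.04491e-11 = 4.87185e-12
  π_IV·p_IV = 0.14 × 3.95464e-08 = 5.53649e-09
Marginal: 0.00493977 + 0.0155974 + 4.87185e-12 + 5.53649e-09 = 0.0205372
So the posterior for Component II is 0.0155974 / 0.0205372 ≈ 0.759.

0.759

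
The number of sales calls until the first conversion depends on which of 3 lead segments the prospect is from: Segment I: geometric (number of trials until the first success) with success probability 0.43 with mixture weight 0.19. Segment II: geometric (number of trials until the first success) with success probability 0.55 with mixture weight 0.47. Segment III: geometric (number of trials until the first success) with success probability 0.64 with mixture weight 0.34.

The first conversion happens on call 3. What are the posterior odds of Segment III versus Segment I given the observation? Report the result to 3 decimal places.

The posterior odds equal the prior odds times the likelihood ratio: (w_i/w_j)·(f_i(x)/f_j(x)).
Evaluate each component's likelihood at the observed value:
  f_I = 0.139707
  f_II = 0.111375
  f_III = 0.082944
Odds = (0.34/0.19) × (0.082944/0.139707) = 1.78947 × 0.5937 ≈ 1.062

1.062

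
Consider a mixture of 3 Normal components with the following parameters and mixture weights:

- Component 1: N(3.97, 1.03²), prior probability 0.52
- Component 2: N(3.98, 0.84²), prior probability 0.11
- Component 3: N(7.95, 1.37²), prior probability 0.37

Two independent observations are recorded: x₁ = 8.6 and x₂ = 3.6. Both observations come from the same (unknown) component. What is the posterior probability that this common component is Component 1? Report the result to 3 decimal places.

0.016

The responsibility of component k is P(Z=k) f_k(x) divided by Σ_j P(Z=j) f_j(x).
Since both observations come from the same component, the likelihood for component k is f_k(x₁)·f_k(x₂).
  p_1 = [(1/(1.03·√(2π)))·exp(−(8.6−3.97)²/(2·1.03²)) = 0.387323·exp(-10.10317) = 1.58607e-05] × [0.363121] = 5.75937e-06
  p_2 = [(1/(0.84·√(2π)))·exp(−(8.6−3.98)²/(2·0.84²)) = 0.474931·exp(-15.12500) = 1.28211e-07] × [0.428738] = 5.49691e-08
  p_3 = [(1/(1.37·√(2π)))·exp(−(8.6−7.95)²/(2·1.37²)) = 0.291199·exp(-0.11255) = 0.260201] × [0.00188347] = 0.000490079
Weight by the priors:
  P(Z=1)·p_1 = 0.52 × 5.75937e-06 = 2.99487e-06
  P(Z=2)·p_2 = 0.11 × 5.49691e-08 = 6.0466e-09
  P(Z=3)·p_3 = 0.37 × 0.000490079 = 0.000181329
Evidence: 2.99487e-06 + 6.0466e-09 + 0.000181329 = 0.00018433
Responsibility of Component 1: 2.99487e-06 / 0.00018433 ≈ 0.016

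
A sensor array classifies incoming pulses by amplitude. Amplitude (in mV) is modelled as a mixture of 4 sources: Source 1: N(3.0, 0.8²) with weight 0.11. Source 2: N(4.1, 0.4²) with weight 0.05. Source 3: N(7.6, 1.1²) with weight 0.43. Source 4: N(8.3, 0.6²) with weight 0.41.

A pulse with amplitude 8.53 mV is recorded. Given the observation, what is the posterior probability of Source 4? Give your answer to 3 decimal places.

P(component k | x) = π_k·f_k(x) / marginal(x), where marginal(x) = Σ_j π_j·f_j(x).
Normal densities:
  L_1 = (1/(0.8·√(2π)))·exp(−(8.53−3.0)²/(2·0.8²)) = 0.498678·exp(-23.89133) = 2.09869e-11
  L_2 = (1/(0.4·√(2π)))·exp(−(8.53−4.1)²/(2·0.4²)) = 0.997356·exp(-61.32781) = 2.31483e-27
  L_3 = (1/(1.1·√(2π)))·exp(−(8.53−7.6)²/(2·1.1²)) = 0.362675·exp(-0.35740) = 0.253689
  L_4 = (1/(0.6·√(2π)))·exp(−(8.53−8.3)²/(2·0.6²)) = 0.664904·exp(-0.07347) = 0.617803
Prior × likelihood for each component:
  π_1·L_1 = 0.11 × 2.09869e-11 = 2.30856e-12
  π_2·L_2 = 0.05 × 2.31483e-27 = 1.15742e-28
  π_3·L_3 = 0.43 × 0.253689 = 0.109086
  π_4·L_4 = 0.41 × 0.617803 = 0.253299
Marginal: 2.30856e-12 + 1.15742e-28 + 0.109086 + 0.253299 = 0.362386
Responsibility of Source 4: 0.253299 / 0.362386 ≈ 0.699

0.699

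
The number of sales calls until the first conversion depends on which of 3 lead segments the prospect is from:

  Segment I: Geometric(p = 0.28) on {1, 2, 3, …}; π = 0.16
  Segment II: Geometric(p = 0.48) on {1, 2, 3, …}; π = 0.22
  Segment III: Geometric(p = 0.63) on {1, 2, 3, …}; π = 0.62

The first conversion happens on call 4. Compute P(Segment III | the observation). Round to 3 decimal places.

By Bayes' theorem, P(k | x) = P(Z=k) f_k(x) / Σ_j P(Z=j) f_j(x).
Component likelihoods at x = 4:
  p_I = 0.28·(1−0.28)^3 = 0.28·0.373248 = 0.104509
  p_II = 0.48·(1−0.48)^3 = 0.48·0.140608 = 0.0674918
  p_III = 0.63·(1−0.63)^3 = 0.63·0.050653 = 0.0319114
Unnormalised posteriors:
  P(Z=I)·p_I = 0.16 × 0.104509 = 0.0167215
  P(Z=II)·p_II = 0.22 × 0.0674918 = 0.0148482
  P(Z=III)·p_III = 0.62 × 0.0319114 = 0.0197851
Sum: 0.0167215 + 0.0148482 + 0.0197851 = 0.0513548
So the posterior for Segment III is 0.0197851 / 0.0513548 ≈ 0.385.

0.385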